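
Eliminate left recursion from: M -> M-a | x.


Left-recursive alternatives: M-a; non-recursive: x
Introduce M': M -> xM', M' -> -aM' | ε


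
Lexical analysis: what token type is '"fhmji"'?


Pattern: double-quoted sequence
Type: STRING_LITERAL


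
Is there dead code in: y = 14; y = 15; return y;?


first assignment to y is overwritten before any read
Dead: 'y = 14'


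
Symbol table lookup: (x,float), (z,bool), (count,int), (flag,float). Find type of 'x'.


Lookup 'x' → type float


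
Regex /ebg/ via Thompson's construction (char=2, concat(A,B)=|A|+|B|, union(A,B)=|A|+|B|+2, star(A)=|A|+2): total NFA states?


Syntax tree has 3 char leaf(s), 0 union(s), 0 star(s)
chars contribute 3×2 = 6; each union adds +2; each star adds +2
Total: 6 + 0 + 0 = 6 states


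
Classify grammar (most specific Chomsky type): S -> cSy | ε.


Single nonterminal LHS, but c^n y^n is not regular
Classification: Type 2 (Context-Free)


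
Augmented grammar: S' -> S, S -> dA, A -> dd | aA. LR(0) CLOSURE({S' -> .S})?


Start: S' -> .S
For each item with dot before a nonterminal B, add B -> .γ for every B-production
Closure: [S' -> .S, S -> .dA]


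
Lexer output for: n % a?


Scan left to right, longest-match per lexeme
Tokens: ID(n), OP(%), ID(a)


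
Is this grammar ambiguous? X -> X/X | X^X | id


'id/id^id' has two parse trees (no precedence encoded between / and ^)
Ambiguous


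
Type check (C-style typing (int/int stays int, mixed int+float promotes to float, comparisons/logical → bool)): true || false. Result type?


Operand types: bool || bool
Rule: logical operators take bool operands and yield bool
Result type: bool


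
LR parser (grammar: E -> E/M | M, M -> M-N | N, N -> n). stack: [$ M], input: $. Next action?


lookahead ∉ {-} so M won't extend; reduce E -> M
Action: reduce (E -> M)


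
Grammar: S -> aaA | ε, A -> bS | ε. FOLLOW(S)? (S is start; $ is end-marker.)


$ ∈ FOLLOW(S). For each A -> αBβ: add FIRST(β)\{ε} to FOLLOW(B); if β nullable, add FOLLOW(A).
FOLLOW(S) = {$}


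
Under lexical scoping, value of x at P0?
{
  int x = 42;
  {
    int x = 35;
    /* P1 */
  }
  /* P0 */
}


x declared in the same block as P0
x = 42


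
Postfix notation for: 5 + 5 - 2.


Left to right (same or higher precedence on left)
Postfix: 5 5 + 2 -


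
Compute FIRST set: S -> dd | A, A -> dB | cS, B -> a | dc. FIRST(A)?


Per alternative of A: FIRST(dB) = {d}; FIRST(cS) = {c}
FIRST(A) = {c, d}


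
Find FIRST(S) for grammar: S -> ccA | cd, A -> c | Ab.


Per alternative of S: FIRST(ccA) = {c}; FIRST(cd) = {c}
FIRST(S) = {c}


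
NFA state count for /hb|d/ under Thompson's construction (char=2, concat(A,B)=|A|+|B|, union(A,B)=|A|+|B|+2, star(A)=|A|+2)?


Syntax tree has 3 char leaf(s), 1 union(s), 0 star(s)
chars contribute 3×2 = 6; each union adds +2; each star adds +2
Total: 6 + 2 + 0 = 8 states


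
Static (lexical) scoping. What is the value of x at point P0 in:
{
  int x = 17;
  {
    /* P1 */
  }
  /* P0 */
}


x declared in the same block as P0
x = 17


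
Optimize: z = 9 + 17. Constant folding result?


9 + 17 = 26 at compile time
Optimized: z = 26


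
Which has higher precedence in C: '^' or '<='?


'<=' is relational (level 7); '^' is bitwise XOR (level 4)
Higher level binds tighter
'<=' has higher precedence than '^'


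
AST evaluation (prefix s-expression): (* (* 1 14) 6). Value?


Evaluate inner: (* 1 14) = 14
Evaluate root: (* 14 6) = 84
Result: 84


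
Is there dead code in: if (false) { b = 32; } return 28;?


condition is constant false, so the whole block is unreachable
Dead: 'if (false) { b = 32; }'


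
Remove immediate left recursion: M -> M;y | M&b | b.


Left-recursive alternatives: M;y, M&b; non-recursive: b
Introduce M': M -> bM', M' -> ;yM' | &bM' | ε


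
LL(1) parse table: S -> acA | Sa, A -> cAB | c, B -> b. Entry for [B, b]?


For [B, b]: 'b' ∈ FIRST(b)
Entry: B -> b


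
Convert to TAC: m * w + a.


Break into single-operator statements:
t1 = m * w
t2 = t1 + a


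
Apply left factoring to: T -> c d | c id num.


Common prefix: 'c'
Factored: T -> c T', T' -> d | id num


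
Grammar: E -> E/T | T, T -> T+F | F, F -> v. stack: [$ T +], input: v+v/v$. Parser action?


no handle; shift 'v'
Action: shift


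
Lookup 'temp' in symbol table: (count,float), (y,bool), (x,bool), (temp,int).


Lookup 'temp' → type int


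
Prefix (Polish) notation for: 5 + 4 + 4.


left-to-right (same/higher precedence on left): tree is (+ (+ 5 4) 4)
Prefix: + + 5 4 4


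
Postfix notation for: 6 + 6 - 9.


Left to right (same or higher precedence on left)
Postfix: 6 6 + 9 -


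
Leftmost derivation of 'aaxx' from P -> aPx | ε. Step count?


Derivation: P => aPx => aaPxx => aaxx
Steps: 3


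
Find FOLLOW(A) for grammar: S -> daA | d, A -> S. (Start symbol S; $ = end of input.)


$ ∈ FOLLOW(S). For each A -> αBβ: add FIRST(β)\{ε} to FOLLOW(B); if β nullable, add FOLLOW(A).
FOLLOW(A) = {$}


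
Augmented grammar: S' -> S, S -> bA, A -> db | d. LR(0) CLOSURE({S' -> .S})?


Start: S' -> .S
For each item with dot before a nonterminal B, add B -> .γ for every B-production
Closure: [S' -> .S, S -> .bA]


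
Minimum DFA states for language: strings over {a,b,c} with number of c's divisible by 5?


Track (count of c) mod 5: states 0..4, accept at 0
Minimal DFA: 5 states


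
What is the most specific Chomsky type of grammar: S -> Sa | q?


Left-linear: every RHS is a terminal or one nonterminal followed by a terminal
Classification: Type 3 (Regular)


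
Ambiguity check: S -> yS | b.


right-linear, alternatives start with distinct terminals 'y' vs 'b': unique leftmost derivation
Unambiguous


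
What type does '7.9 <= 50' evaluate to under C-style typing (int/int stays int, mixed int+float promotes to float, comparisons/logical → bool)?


Operand types: float <= int
Rule: comparison yields bool
Result type: bool


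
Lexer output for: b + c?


Scan left to right, longest-match per lexeme
Tokens: ID(b), OP(+), ID(c)


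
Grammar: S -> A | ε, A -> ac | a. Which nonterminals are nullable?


A nonterminal is nullable iff some alternative derives ε (directly, or every symbol in it is nullable)
Nullable: {S}


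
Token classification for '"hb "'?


Pattern: double-quoted sequence
Type: STRING_LITERAL


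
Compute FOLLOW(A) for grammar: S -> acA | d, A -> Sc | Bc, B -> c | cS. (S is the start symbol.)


$ ∈ FOLLOW(S). For each A -> αBβ: add FIRST(β)\{ε} to FOLLOW(B); if β nullable, add FOLLOW(A).
FOLLOW(A) = {$, c}


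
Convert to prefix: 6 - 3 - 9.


left-to-right (same/higher precedence on left): tree is (- (- 6 3) 9)
Prefix: - - 6 3 9


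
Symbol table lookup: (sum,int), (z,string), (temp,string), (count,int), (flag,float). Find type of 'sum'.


Lookup 'sum' → type int


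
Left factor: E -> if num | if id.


Common prefix: 'if'
Factored: E -> if E', E' -> num | id


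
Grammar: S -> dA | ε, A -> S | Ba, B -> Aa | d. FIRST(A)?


Per alternative of A: FIRST(S) = {d, ε}; FIRST(Ba) = {a, d}
FIRST(A) = {a, d, ε}


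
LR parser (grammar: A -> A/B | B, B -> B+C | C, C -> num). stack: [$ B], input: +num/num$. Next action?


shift '+' to continue B -> B+C
Action: shift


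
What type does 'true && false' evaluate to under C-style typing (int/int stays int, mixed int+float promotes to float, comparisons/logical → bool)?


Operand types: bool && bool
Rule: logical operators take bool operands and yield bool
Result type: bool


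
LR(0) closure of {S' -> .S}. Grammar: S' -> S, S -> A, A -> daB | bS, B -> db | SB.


Start: S' -> .S
For each item with dot before a nonterminal B, add B -> .γ for every B-production
Closure: [S' -> .S, S -> .A, A -> .daB, A -> .bS]


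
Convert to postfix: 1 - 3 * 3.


* has higher precedence, evaluate 3*3 first
Postfix: 1 3 3 * -


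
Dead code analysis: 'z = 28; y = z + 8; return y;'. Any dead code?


z is read by y's definition; y is returned
No dead code


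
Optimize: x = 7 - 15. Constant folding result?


7 - 15 = -8 at compile time
Optimized: x = -8


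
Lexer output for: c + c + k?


Scan left to right, longest-match per lexeme
Tokens: ID(c), OP(+), ID(c), OP(+), ID(k)


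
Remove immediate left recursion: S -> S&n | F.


Left-recursive alternatives: S&n; non-recursive: F
Introduce S': S -> FS', S' -> &nS' | ε


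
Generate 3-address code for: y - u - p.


Break into single-operator statements:
t1 = y - u
t2 = t1 - p


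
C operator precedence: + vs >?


'+' is additive (level 9); '>' is relational (level 7)
Higher level binds tighter
'+' has higher precedence than '>'


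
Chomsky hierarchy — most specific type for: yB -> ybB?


LHS has context (more than one symbol) and |LHS| ≤ |RHS|
Classification: Type 1 (Context-Sensitive)


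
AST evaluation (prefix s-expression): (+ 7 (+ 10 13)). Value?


Evaluate inner: (+ 10 13) = 23
Evaluate root: (+ 7 23) = 30
Result: 30


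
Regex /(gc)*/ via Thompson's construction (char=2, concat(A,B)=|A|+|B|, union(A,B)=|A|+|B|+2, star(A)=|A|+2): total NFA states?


Syntax tree has 2 char leaf(s), 0 union(s), 1 star(s)
chars contribute 2×2 = 4; each union adds +2; each star adds +2
Total: 4 + 0 + 2 = 6 states


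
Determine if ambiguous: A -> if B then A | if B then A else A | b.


dangling else: 'if B then if B then b else b' parses two ways
Ambiguous


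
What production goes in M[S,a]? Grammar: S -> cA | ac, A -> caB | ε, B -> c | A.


For [S, a]: 'a' ∈ FIRST(ac)
Entry: S -> ac


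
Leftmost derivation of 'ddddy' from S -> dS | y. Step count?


Derivation: S => dS => ddS => dddS => ddddS => ddddy
Steps: 5


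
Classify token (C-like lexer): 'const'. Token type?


Pattern: reserved word
Type: KEYWORD


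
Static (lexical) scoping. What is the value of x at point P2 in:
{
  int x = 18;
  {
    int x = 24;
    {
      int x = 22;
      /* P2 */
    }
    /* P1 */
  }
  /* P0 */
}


x declared in the same block as P2
x = 22


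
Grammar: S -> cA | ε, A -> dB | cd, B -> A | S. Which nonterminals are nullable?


A nonterminal is nullable iff some alternative derives ε (directly, or every symbol in it is nullable)
Nullable: {B, S}


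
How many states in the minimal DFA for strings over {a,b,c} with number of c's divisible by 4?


Track (count of c) mod 4: states 0..3, accept at 0
Minimal DFA: 4 states


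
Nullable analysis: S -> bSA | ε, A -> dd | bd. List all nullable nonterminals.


A nonterminal is nullable iff some alternative derives ε (directly, or every symbol in it is nullable)
Nullable: {S}


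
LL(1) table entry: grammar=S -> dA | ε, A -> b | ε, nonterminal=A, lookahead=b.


For [A, b]: 'b' ∈ FIRST(b)
Entry: A -> b


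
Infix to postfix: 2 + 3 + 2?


Left to right (same or higher precedence on left)
Postfix: 2 3 + 2 +


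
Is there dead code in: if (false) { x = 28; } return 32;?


condition is constant false, so the whole block is unreachable
Dead: 'if (false) { x = 28; }'


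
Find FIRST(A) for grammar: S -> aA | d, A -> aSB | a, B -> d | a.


Per alternative of A: FIRST(aSB) = {a}; FIRST(a) = {a}
FIRST(A) = {a}


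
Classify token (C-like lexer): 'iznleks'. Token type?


Pattern: letter/underscore followed by alphanumerics, not a keyword
Type: IDENTIFIER


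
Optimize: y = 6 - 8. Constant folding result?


6 - 8 = -2 at compile time
Optimized: y = -2


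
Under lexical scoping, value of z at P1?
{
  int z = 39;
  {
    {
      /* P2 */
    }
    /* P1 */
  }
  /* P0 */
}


P1's block does not declare z; resolves to the enclosing declaration at depth 0
z = 39


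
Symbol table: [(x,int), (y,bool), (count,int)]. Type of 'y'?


Lookup 'y' → type bool


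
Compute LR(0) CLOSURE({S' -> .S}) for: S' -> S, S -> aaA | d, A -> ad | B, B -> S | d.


Start: S' -> .S
For each item with dot before a nonterminal B, add B -> .γ for every B-production
Closure: [S' -> .S, S -> .aaA, S -> .d]


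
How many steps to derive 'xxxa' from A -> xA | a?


Derivation: A => xA => xxA => xxxA => xxxa
Steps: 4


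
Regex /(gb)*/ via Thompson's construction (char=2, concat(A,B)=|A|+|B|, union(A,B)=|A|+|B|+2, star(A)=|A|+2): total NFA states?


Syntax tree has 2 char leaf(s), 0 union(s), 1 star(s)
chars contribute 2×2 = 4; each union adds +2; each star adds +2
Total: 4 + 0 + 2 = 6 states


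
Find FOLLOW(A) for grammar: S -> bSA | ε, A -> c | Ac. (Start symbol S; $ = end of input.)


$ ∈ FOLLOW(S). For each A -> αBβ: add FIRST(β)\{ε} to FOLLOW(B); if β nullable, add FOLLOW(A).
FOLLOW(A) = {$, c}


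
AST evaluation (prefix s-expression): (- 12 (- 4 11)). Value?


Evaluate inner: (- 4 11) = -7
Evaluate root: (- 12 -7) = 19
Result: 19


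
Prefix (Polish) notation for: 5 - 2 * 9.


'*' binds tighter: tree is (- 5 (* 2 9))
Prefix: - 5 * 2 9


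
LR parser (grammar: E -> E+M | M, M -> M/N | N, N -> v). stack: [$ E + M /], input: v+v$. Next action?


no handle; shift 'v'
Action: shift


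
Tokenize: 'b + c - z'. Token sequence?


Scan left to right, longest-match per lexeme
Tokens: ID(b), OP(+), ID(c), OP(-), ID(z)


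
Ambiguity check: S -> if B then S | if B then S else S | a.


dangling else: 'if B then if B then a else a' parses two ways
Ambiguous


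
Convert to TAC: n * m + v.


Break into single-operator statements:
t1 = n * m
t2 = t1 + v


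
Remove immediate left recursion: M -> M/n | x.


Left-recursive alternatives: M/n; non-recursive: x
Introduce M': M -> xM', M' -> /nM' | ε


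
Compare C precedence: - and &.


'-' is additive (level 9); '&' is bitwise AND (level 5)
Higher level binds tighter
'-' has higher precedence than '&'


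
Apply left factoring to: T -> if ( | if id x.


Common prefix: 'if'
Factored: T -> if T', T' -> ( | id x


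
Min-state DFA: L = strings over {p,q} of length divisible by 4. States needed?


Track length mod 4: states 0..3, accept at 0
Minimal DFA: 4 states


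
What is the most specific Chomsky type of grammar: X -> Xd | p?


Left-linear: every RHS is a terminal or one nonterminal followed by a terminal
Classification: Type 3 (Regular)


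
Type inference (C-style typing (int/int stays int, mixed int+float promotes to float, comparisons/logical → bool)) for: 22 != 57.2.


Operand types: int != float
Rule: comparison yields bool
Result type: bool


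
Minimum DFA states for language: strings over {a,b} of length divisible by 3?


Track length mod 3: states 0..2, accept at 0
Minimal DFA: 3 states


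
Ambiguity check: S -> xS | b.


right-linear, alternatives start with distinct terminals 'x' vs 'b': unique leftmost derivation
Unambiguous


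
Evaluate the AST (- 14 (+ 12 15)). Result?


Evaluate inner: (+ 12 15) = 27
Evaluate root: (- 14 27) = -13
Result: -13


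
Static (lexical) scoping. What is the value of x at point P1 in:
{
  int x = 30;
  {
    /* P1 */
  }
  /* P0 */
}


P1's block does not declare x; resolves to the enclosing declaration at depth 0
x = 30


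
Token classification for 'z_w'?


Pattern: letter/underscore followed by alphanumerics, not a keyword
Type: IDENTIFIER


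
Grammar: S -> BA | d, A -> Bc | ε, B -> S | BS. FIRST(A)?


Per alternative of A: FIRST(Bc) = {d}; FIRST(ε) = {ε}
FIRST(A) = {d, ε}


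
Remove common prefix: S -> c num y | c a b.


Common prefix: 'c'
Factored: S -> c S', S' -> num y | a b


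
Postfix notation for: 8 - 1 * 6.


* has higher precedence, evaluate 1*6 first
Postfix: 8 1 6 * -


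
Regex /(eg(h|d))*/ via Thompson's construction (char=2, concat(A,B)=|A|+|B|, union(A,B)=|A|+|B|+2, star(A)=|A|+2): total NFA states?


Syntax tree has 4 char leaf(s), 1 union(s), 1 star(s)
chars contribute 4×2 = 8; each union adds +2; each star adds +2
Total: 8 + 2 + 2 = 12 states


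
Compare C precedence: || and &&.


'&&' is logical AND (level 2); '||' is logical OR (level 1)
Higher level binds tighter
'&&' has higher precedence than '||'


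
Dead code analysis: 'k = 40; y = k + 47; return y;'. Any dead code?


k is read by y's definition; y is returned
No dead code


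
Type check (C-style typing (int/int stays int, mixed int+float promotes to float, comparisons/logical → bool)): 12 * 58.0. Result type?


Operand types: int * float
Rule: mixed int/float promotes to float; int/int stays int
Result type: float


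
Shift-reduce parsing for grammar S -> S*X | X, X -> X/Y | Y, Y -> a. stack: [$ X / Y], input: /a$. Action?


handle 'X/Y' on top
Action: reduce (X -> X/Y)


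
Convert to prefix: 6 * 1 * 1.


left-to-right (same/higher precedence on left): tree is (* (* 6 1) 1)
Prefix: * * 6 1 1


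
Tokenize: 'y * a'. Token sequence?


Scan left to right, longest-match per lexeme
Tokens: ID(y), OP(*), ID(a)


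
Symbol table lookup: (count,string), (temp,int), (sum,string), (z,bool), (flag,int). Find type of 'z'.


Lookup 'z' → type bool


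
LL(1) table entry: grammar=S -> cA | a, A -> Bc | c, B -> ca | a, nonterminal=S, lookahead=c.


For [S, c]: 'c' ∈ FIRST(cA)
Entry: S -> cA


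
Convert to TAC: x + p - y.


Break into single-operator statements:
t1 = x + p
t2 = t1 - y


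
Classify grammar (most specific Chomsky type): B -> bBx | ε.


Single nonterminal LHS, but b^n x^n is not regular
Classification: Type 2 (Context-Free)


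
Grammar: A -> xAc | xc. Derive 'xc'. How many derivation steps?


Derivation: A => xc
Steps: 1


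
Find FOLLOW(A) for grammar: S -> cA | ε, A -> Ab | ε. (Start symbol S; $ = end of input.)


$ ∈ FOLLOW(S). For each A -> αBβ: add FIRST(β)\{ε} to FOLLOW(B); if β nullable, add FOLLOW(A).
FOLLOW(A) = {$, b}


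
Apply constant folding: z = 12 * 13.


12 * 13 = 156 at compile time
Optimized: z = 156


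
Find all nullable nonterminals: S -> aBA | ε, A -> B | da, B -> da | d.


A nonterminal is nullable iff some alternative derives ε (directly, or every symbol in it is nullable)
Nullable: {S}


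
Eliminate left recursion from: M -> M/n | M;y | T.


Left-recursive alternatives: M/n, M;y; non-recursive: T
Introduce M': M -> TM', M' -> /nM' | ;yM' | ε


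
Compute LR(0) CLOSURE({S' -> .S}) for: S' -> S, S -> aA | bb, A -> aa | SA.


Start: S' -> .S
For each item with dot before a nonterminal B, add B -> .γ for every B-production
Closure: [S' -> .S, S -> .aA, S -> .bb]


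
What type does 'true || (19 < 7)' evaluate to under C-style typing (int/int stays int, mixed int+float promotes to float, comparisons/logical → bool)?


Operand types: bool || bool
Rule: logical operators take bool operands and yield bool
Result type: bool


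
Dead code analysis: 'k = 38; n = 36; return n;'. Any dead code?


k is assigned but never read
Dead: 'k = 38'


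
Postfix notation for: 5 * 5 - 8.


Left to right (same or higher precedence on left)
Postfix: 5 5 * 8 -


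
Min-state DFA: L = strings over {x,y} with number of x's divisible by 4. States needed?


Track (count of x) mod 4: states 0..3, accept at 0
Minimal DFA: 4 states


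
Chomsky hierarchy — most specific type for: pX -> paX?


LHS has context (more than one symbol) and |LHS| ≤ |RHS|
Classification: Type 1 (Context-Sensitive)


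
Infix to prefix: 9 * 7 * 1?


left-to-right (same/higher precedence on left): tree is (* (* 9 7) 1)
Prefix: * * 9 7 1


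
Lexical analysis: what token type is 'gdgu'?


Pattern: letter/underscore followed by alphanumerics, not a keyword
Type: IDENTIFIER


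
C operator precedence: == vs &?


'==' is equality (level 6); '&' is bitwise AND (level 5)
Higher level binds tighter
'==' has higher precedence than '&'


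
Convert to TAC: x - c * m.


Break into single-operator statements:
t1 = c * m
t2 = x - t1


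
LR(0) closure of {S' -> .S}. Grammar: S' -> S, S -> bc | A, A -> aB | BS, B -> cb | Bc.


Start: S' -> .S
For each item with dot before a nonterminal B, add B -> .γ for every B-production
Closure: [S' -> .S, S -> .bc, S -> .A, A -> .aB, A -> .BS, B -> .cb, B -> .Bc]


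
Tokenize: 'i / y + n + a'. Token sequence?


Scan left to right, longest-match per lexeme
Tokens: ID(i), OP(/), ID(y), OP(+), ID(n), OP(+), ID(a)


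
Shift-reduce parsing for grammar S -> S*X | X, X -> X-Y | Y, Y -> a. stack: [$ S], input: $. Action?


start symbol S on stack, input exhausted
Action: accept


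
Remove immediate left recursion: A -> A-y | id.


Left-recursive alternatives: A-y; non-recursive: id
Introduce A': A -> idA', A' -> -yA' | ε


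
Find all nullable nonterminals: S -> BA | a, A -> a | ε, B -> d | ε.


A nonterminal is nullable iff some alternative derives ε (directly, or every symbol in it is nullable)
Nullable: {A, B, S}


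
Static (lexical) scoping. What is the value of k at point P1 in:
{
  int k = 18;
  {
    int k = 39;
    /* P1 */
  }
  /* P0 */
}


k declared in the same block as P1
k = 39


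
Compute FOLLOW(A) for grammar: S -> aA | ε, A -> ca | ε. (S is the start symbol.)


$ ∈ FOLLOW(S). For each A -> αBβ: add FIRST(β)\{ε} to FOLLOW(B); if β nullable, add FOLLOW(A).
FOLLOW(A) = {$}


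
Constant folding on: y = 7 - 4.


7 - 4 = 3 at compile time
Optimized: y = 3


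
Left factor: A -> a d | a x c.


Common prefix: 'a'
Factored: A -> a A', A' -> d | x c


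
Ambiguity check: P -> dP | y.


right-linear, alternatives start with distinct terminals 'd' vs 'y': unique leftmost derivation
Unambiguous


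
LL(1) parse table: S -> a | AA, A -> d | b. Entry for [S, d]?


For [S, d]: 'd' ∈ FIRST(AA)
Entry: S -> AA


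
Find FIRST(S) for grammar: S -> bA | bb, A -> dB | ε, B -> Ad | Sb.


Per alternative of S: FIRST(bA) = {b}; FIRST(bb) = {b}
FIRST(S) = {b}


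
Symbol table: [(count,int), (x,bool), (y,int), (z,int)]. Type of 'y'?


Lookup 'y' → type int


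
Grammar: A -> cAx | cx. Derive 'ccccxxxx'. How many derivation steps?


Derivation: A => cAx => ccAxx => cccAxxx => ccccxxxx
Steps: 4


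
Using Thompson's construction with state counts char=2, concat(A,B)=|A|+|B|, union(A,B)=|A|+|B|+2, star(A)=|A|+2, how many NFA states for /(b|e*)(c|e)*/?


Syntax tree has 4 char leaf(s), 2 union(s), 2 star(s)
chars contribute 4×2 = 8; each union adds +2; each star adds +2
Total: 8 + 4 + 4 = 16 states


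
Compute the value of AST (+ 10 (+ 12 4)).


Evaluate inner: (+ 12 4) = 16
Evaluate root: (+ 10 16) = 26
Result: 26


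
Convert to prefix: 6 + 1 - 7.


left-to-right (same/higher precedence on left): tree is (- (+ 6 1) 7)
Prefix: - + 6 1 7


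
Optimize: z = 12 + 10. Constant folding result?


12 + 10 = 22 at compile time
Optimized: z = 22


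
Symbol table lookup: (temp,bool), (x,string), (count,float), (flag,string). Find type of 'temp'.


Lookup 'temp' → type bool


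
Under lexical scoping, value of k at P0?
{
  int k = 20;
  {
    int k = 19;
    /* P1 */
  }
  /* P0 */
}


k declared in the same block as P0
k = 20


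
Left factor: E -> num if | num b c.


Common prefix: 'num'
Factored: E -> num E', E' -> if | b c


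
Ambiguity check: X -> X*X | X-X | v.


'v*v-v' has two parse trees (no precedence encoded between * and -)
Ambiguous


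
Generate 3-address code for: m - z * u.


Break into single-operator statements:
t1 = z * u
t2 = m - t1


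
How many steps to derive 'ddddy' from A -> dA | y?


Derivation: A => dA => ddA => dddA => ddddA => ddddy
Steps: 5


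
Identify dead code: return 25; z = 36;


statement follows a return and is unreachable
Dead: 'z = 36'


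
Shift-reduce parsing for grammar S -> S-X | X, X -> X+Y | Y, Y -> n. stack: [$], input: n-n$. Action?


no handle on stack; shift 'n'
Action: shift


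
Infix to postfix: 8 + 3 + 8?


Left to right (same or higher precedence on left)
Postfix: 8 3 + 8 +


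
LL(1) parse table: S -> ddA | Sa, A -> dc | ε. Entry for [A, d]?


For [A, d]: 'd' ∈ FIRST(dc)
Entry: A -> dc


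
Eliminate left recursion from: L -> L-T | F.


Left-recursive alternatives: L-T; non-recursive: F
Introduce L': L -> FL', L' -> -TL' | ε


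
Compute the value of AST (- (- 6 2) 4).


Evaluate inner: (- 6 2) = 4
Evaluate root: (- 4 4) = 0
Result: 0


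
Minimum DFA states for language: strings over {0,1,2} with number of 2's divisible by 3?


Track (count of 2) mod 3: states 0..2, accept at 0
Minimal DFA: 3 states


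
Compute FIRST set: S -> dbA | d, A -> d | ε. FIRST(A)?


Per alternative of A: FIRST(d) = {d}; FIRST(ε) = {ε}
FIRST(A) = {d, ε}


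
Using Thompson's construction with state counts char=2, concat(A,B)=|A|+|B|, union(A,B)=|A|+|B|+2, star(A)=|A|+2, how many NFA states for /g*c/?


Syntax tree has 2 char leaf(s), 0 union(s), 1 star(s)
chars contribute 2×2 = 4; each union adds +2; each star adds +2
Total: 4 + 0 + 2 = 6 states


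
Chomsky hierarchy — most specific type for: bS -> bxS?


LHS has context (more than one symbol) and |LHS| ≤ |RHS|
Classification: Type 1 (Context-Sensitive)


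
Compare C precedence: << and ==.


'<<' is shift (level 8); '==' is equality (level 6)
Higher level binds tighter
'<<' has higher precedence than '=='


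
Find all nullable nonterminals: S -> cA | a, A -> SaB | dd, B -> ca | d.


A nonterminal is nullable iff some alternative derives ε (directly, or every symbol in it is nullable)
Nullable: {}


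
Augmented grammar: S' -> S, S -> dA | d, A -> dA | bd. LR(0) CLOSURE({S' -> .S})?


Start: S' -> .S
For each item with dot before a nonterminal B, add B -> .γ for every B-production
Closure: [S' -> .S, S -> .dA, S -> .d]


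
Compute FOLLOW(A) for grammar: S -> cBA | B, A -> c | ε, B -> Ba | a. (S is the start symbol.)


$ ∈ FOLLOW(S). For each A -> αBβ: add FIRST(β)\{ε} to FOLLOW(B); if β nullable, add FOLLOW(A).
FOLLOW(A) = {$}


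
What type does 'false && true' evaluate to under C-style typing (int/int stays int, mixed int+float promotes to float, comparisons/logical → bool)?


Operand types: bool && bool
Rule: logical operators take bool operands and yield bool
Result type: bool


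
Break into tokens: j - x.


Scan left to right, longest-match per lexeme
Tokens: ID(j), OP(-), ID(x)


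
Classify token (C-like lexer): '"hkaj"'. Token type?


Pattern: double-quoted sequence
Type: STRING_LITERAL


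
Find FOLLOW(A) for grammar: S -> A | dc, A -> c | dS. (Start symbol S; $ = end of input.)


$ ∈ FOLLOW(S). For each A -> αBβ: add FIRST(β)\{ε} to FOLLOW(B); if β nullable, add FOLLOW(A).
FOLLOW(A) = {$}


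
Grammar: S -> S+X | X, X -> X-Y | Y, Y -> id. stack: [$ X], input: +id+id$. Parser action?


lookahead ∉ {-} so X won't extend; reduce S -> X
Action: reduce (S -> X)


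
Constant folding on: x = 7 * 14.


7 * 14 = 98 at compile time
Optimized: x = 98


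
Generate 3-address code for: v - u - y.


Break into single-operator statements:
t1 = v - u
t2 = t1 - y


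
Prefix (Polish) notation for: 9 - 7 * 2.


'*' binds tighter: tree is (- 9 (* 7 2))
Prefix: - 9 * 7 2


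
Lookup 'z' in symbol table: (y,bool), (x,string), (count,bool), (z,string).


Lookup 'z' → type string


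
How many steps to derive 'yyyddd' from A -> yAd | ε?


Derivation: A => yAd => yyAdd => yyyAddd => yyyddd
Steps: 4


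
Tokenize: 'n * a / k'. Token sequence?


Scan left to right, longest-match per lexeme
Tokens: ID(n), OP(*), ID(a), OP(/), ID(k)


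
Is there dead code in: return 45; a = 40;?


statement follows a return and is unreachable
Dead: 'a = 40'


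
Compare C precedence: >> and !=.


'>>' is shift (level 8); '!=' is equality (level 6)
Higher level binds tighter
'>>' has higher precedence than '!='


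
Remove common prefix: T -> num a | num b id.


Common prefix: 'num'
Factored: T -> num T', T' -> a | b id


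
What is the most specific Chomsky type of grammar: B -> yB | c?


Right-linear: every RHS is a terminal or a terminal followed by one nonterminal
Classification: Type 3 (Regular)


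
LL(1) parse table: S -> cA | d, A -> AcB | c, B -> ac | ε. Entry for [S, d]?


For [S, d]: 'd' ∈ FIRST(d)
Entry: S -> d


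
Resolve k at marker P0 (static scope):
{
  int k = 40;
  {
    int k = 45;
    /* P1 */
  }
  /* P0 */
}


k declared in the same block as P0
k = 40


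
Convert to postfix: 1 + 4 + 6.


Left to right (same or higher precedence on left)
Postfix: 1 4 + 6 +


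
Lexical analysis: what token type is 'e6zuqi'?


Pattern: letter/underscore followed by alphanumerics, not a keyword
Type: IDENTIFIER


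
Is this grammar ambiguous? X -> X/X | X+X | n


'n/n+n' has two parse trees (no precedence encoded between / and +)
Ambiguous


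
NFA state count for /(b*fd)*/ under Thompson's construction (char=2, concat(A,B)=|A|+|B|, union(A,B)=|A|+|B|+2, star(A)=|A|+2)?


Syntax tree has 3 char leaf(s), 0 union(s), 2 star(s)
chars contribute 3×2 = 6; each union adds +2; each star adds +2
Total: 6 + 0 + 4 = 10 states


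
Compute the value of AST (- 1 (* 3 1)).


Evaluate inner: (* 3 1) = 3
Evaluate root: (- 1 3) = -2
Result: -2


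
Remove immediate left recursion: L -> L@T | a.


Left-recursive alternatives: L@T; non-recursive: a
Introduce L': L -> aL', L' -> @TL' | ε


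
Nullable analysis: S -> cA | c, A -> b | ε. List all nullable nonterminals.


A nonterminal is nullable iff some alternative derives ε (directly, or every symbol in it is nullable)
Nullable: {A}


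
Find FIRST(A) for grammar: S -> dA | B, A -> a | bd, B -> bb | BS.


Per alternative of A: FIRST(a) = {a}; FIRST(bd) = {b}
FIRST(A) = {a, b}


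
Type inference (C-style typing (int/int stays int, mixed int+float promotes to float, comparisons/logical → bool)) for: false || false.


Operand types: bool || bool
Rule: logical operators take bool operands and yield bool
Result type: bool


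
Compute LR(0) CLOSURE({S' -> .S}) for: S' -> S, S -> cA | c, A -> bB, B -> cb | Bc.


Start: S' -> .S
For each item with dot before a nonterminal B, add B -> .γ for every B-production
Closure: [S' -> .S, S -> .cA, S -> .c]


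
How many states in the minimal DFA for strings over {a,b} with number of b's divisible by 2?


Track (count of b) mod 2: states 0..1, accept at 0
Minimal DFA: 2 states


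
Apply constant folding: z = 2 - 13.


2 - 13 = -11 at compile time
Optimized: z = -11


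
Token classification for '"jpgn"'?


Pattern: double-quoted sequence
Type: STRING_LITERAL


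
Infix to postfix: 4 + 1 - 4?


Left to right (same or higher precedence on left)
Postfix: 4 1 + 4 -


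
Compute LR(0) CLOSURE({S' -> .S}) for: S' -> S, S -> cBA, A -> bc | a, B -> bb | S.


Start: S' -> .S
For each item with dot before a nonterminal B, add B -> .γ for every B-production
Closure: [S' -> .S, S -> .cBA]


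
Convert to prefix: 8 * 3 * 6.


left-to-right (same/higher precedence on left): tree is (* (* 8 3) 6)
Prefix: * * 8 3 6


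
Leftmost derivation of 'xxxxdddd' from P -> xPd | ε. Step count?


Derivation: P => xPd => xxPdd => xxxPddd => xxxxPdddd => xxxxdddd
Steps: 5


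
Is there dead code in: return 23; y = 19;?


statement follows a return and is unreachable
Dead: 'y = 19'


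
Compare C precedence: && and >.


'>' is relational (level 7); '&&' is logical AND (level 2)
Higher level binds tighter
'>' has higher precedence than '&&'


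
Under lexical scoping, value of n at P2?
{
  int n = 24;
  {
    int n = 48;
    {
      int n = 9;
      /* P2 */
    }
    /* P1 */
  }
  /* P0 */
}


n declared in the same block as P2
n = 9


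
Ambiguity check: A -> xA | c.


right-linear, alternatives start with distinct terminals 'x' vs 'c': unique leftmost derivation
Unambiguous


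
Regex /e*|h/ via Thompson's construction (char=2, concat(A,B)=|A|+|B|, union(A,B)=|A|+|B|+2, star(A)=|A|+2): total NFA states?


Syntax tree has 2 char leaf(s), 1 union(s), 1 star(s)
chars contribute 2×2 = 4; each union adds +2; each star adds +2
Total: 4 + 2 + 2 = 8 states


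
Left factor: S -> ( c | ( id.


Common prefix: '('
Factored: S -> ( S', S' -> c | id


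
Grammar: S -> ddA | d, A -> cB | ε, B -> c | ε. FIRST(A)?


Per alternative of A: FIRST(cB) = {c}; FIRST(ε) = {ε}
FIRST(A) = {c, ε}


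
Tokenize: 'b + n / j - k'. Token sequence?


Scan left to right, longest-match per lexeme
Tokens: ID(b), OP(+), ID(n), OP(/), ID(j), OP(-), ID(k)


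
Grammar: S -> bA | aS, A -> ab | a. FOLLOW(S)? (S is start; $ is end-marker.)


$ ∈ FOLLOW(S). For each A -> αBβ: add FIRST(β)\{ε} to FOLLOW(B); if β nullable, add FOLLOW(A).
FOLLOW(S) = {$}


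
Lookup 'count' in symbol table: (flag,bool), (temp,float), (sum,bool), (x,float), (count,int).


Lookup 'count' → type int


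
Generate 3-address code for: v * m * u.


Break into single-operator statements:
t1 = v * m
t2 = t1 * u


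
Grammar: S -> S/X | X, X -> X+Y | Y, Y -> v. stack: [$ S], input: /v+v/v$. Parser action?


shift '/' to continue S -> S/X
Action: shift


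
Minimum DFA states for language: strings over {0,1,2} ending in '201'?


Track the longest suffix of input matching a prefix of '201': 4 classes (prefixes of length 0..3)
Minimal DFA: 4 states


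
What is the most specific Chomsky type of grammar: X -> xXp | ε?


Single nonterminal LHS, but x^n p^n is not regular
Classification: Type 2 (Context-Free)


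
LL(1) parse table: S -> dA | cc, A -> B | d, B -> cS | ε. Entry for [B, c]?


For [B, c]: 'c' ∈ FIRST(cS)
Entry: B -> cS


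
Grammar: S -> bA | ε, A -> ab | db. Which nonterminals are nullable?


A nonterminal is nullable iff some alternative derives ε (directly, or every symbol in it is nullable)
Nullable: {S}


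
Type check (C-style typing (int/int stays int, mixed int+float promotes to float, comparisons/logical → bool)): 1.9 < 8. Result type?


Operand types: float < int
Rule: comparison yields bool
Result type: bool


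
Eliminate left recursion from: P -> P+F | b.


Left-recursive alternatives: P+F; non-recursive: b
Introduce P': P -> bP', P' -> +FP' | ε


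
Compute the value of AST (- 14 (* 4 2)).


Evaluate inner: (* 4 2) = 8
Evaluate root: (- 14 8) = 6
Result: 6


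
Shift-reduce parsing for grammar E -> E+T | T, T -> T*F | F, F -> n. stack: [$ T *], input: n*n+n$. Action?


no handle; shift 'n'
Action: shift


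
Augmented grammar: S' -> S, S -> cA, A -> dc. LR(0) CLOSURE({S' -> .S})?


Start: S' -> .S
For each item with dot before a nonterminal B, add B -> .γ for every B-production
Closure: [S' -> .S, S -> .cA]


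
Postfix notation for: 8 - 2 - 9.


Left to right (same or higher precedence on left)
Postfix: 8 2 - 9 -


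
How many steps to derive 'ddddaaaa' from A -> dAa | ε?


Derivation: A => dAa => ddAaa => dddAaaa => ddddAaaaa => ddddaaaa
Steps: 5


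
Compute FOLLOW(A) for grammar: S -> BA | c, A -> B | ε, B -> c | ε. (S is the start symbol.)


$ ∈ FOLLOW(S). For each A -> αBβ: add FIRST(β)\{ε} to FOLLOW(B); if β nullable, add FOLLOW(A).
FOLLOW(A) = {$}


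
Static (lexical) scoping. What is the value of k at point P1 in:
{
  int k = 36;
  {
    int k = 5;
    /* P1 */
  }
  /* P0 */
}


k declared in the same block as P1
k = 5


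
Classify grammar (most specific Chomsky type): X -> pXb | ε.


Single nonterminal LHS, but p^n b^n is not regular
Classification: Type 2 (Context-Free)


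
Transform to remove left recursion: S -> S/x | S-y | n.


Left-recursive alternatives: S/x, S-y; non-recursive: n
Introduce S': S -> nS', S' -> /xS' | -yS' | ε


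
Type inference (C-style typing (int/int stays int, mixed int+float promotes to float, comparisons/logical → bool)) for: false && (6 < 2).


Operand types: bool && bool
Rule: logical operators take bool operands and yield bool
Result type: bool


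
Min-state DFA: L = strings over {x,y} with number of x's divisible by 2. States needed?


Track (count of x) mod 2: states 0..1, accept at 0
Minimal DFA: 2 states


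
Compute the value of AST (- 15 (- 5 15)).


Evaluate inner: (- 5 15) = -10
Evaluate root: (- 15 -10) = 25
Result: 25


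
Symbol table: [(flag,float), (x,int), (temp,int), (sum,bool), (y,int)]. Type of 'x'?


Lookup 'x' → type int


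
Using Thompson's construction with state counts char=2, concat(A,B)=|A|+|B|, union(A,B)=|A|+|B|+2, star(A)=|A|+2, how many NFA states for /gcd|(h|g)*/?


Syntax tree has 5 char leaf(s), 2 union(s), 1 star(s)
chars contribute 5×2 = 10; each union adds +2; each star adds +2
Total: 10 + 4 + 2 = 16 states


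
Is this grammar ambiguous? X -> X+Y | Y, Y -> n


precedence layered via separate nonterminal Y: deterministic
Unambiguous


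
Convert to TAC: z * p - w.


Break into single-operator statements:
t1 = z * p
t2 = t1 - w


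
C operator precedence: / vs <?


'/' is multiplicative (level 10); '<' is relational (level 7)
Higher level binds tighter
'/' has higher precedence than '<'


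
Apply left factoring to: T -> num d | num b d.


Common prefix: 'num'
Factored: T -> num T', T' -> d | b d


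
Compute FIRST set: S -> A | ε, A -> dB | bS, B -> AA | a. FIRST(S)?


Per alternative of S: FIRST(A) = {b, d}; FIRST(ε) = {ε}
FIRST(S) = {b, d, ε}


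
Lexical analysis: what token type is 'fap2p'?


Pattern: letter/underscore followed by alphanumerics, not a keyword
Type: IDENTIFIER


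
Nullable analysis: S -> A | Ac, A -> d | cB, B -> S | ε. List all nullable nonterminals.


A nonterminal is nullable iff some alternative derives ε (directly, or every symbol in it is nullable)
Nullable: {B}


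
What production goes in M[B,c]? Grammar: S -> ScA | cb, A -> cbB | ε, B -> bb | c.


For [B, c]: 'c' ∈ FIRST(c)
Entry: B -> c


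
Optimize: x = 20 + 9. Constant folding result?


20 + 9 = 29 at compile time
Optimized: x = 29


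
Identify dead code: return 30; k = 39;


statement follows a return and is unreachable
Dead: 'k = 39'


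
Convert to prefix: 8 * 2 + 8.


left-to-right (same/higher precedence on left): tree is (+ (* 8 2) 8)
Prefix: + * 8 2 8


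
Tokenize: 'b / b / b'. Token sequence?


Scan left to right, longest-match per lexeme
Tokens: ID(b), OP(/), ID(b), OP(/), ID(b)


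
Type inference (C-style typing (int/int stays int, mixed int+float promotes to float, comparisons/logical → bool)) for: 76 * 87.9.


Operand types: int * float
Rule: mixed int/float promotes to float; int/int stays int
Result type: float


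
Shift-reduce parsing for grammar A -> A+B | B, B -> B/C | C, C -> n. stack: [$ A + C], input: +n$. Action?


'C' (not preceded by B/) is the handle for B -> C
Action: reduce (B -> C)


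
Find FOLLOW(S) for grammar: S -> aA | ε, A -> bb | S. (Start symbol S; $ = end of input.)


$ ∈ FOLLOW(S). For each A -> αBβ: add FIRST(β)\{ε} to FOLLOW(B); if β nullable, add FOLLOW(A).
FOLLOW(S) = {$}


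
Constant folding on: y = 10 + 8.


10 + 8 = 18 at compile time
Optimized: y = 18
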